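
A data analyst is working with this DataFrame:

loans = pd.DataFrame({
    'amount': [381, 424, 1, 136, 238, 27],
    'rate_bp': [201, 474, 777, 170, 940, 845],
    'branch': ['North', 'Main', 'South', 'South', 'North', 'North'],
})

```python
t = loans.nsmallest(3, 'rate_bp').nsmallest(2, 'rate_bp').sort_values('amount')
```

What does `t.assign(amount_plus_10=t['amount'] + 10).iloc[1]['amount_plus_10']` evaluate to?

take 3 rows with smallest rate_bp:
   amount  rate_bp branch
3     136      170  South
0     381      201  North
1     424      474   Main
take 2 rows with smallest rate_bp:
   amount  rate_bp branch
3     136      170  South
0     381      201  North
sort by amount:
   amount  rate_bp branch
3     136      170  South
0     381      201  North
add column amount_plus_10 = t['amount'] + 10:
   amount  rate_bp branch  amount_plus_10
3     136      170  South             146
0     381      201  North             391
The value at position 1, column 'amount_plus_10' is 391.

391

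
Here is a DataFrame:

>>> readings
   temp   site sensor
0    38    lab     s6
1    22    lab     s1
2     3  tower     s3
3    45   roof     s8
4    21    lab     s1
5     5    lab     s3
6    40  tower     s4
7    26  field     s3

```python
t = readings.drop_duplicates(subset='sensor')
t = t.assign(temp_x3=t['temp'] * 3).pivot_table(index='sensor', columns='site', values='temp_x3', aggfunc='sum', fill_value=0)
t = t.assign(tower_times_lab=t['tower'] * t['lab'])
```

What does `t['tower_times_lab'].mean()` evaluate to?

0.0

drop duplicate sensor (keep=first):
   temp   site sensor
0    38    lab     s6
1    22    lab     s1
2     3  tower     s3
3    45   roof     s8
6    40  tower     s4
add column temp_x3 = t['temp'] * 3:
   temp   site sensor  temp_x3
0    38    lab     s6      114
1    22    lab     s1       66
2     3  tower     s3        9
3    45   roof     s8      135
6    40  tower     s4      120
pivot: rows=sensor, cols=site, sum(temp_x3):
site    lab  roof  tower
sensor                  
s1       66     0      0
s3        0     0      9
s4        0     0    120
s6      114     0      0
s8        0   135      0
add column tower_times_lab = t['tower'] * t['lab']:
site    lab  roof  tower  tower_times_lab
sensor                                   
s1       66     0      0                0
s3        0     0      9                0
s4        0     0    120                0
s6      114     0      0                0
s8        0   135      0                0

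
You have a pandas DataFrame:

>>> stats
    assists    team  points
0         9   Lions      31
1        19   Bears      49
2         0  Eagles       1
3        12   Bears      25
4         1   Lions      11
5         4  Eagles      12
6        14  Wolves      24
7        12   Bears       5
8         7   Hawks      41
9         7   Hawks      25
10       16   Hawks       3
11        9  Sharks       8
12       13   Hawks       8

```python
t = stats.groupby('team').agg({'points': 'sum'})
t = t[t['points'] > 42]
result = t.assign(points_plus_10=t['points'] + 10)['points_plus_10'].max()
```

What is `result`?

group by team, sum of points:
        points
team          
Bears       79
Eagles      13
Hawks       77
Lions       42
Sharks       8
Wolves      24
filter rows where points > 42:
       points
team         
Bears      79
Hawks      77
add column points_plus_10 = t['points'] + 10:
       points  points_plus_10
team                         
Bears      79              89
Hawks      77              87

89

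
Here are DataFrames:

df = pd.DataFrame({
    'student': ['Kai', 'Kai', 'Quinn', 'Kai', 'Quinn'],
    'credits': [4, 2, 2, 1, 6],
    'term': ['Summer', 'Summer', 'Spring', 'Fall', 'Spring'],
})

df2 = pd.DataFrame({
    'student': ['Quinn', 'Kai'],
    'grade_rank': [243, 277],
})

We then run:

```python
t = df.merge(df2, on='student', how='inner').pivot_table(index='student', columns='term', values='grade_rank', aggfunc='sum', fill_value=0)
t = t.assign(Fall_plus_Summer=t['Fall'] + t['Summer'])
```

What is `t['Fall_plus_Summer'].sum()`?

merge on 'student' (how='inner') → 5 rows:
  student  credits    term  grade_rank
0     Kai        4  Summer         277
1     Kai        2  Summer         277
2   Quinn        2  Spring         243
3     Kai        1    Fall         277
4   Quinn        6  Spring         243
pivot: rows=student, cols=term, sum(grade_rank):
term     Fall  Spring  Summer
student                      
Kai       277       0     554
Quinn       0     486       0
add column Fall_plus_Summer = t['Fall'] + t['Summer']:
term     Fall  Spring  Summer  Fall_plus_Summer
student                                        
Kai       277       0     554               831
Quinn       0     486       0                 0
Then the sum of column 'Fall_plus_Summer': 831

831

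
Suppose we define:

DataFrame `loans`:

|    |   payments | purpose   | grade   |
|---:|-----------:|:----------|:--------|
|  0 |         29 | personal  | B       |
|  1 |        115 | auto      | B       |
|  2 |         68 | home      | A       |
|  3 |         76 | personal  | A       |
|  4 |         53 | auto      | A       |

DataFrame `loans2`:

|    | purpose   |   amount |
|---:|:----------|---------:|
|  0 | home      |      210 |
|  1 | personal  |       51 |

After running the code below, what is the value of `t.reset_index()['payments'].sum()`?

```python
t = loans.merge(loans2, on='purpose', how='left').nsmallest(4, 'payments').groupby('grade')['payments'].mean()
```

merge on 'purpose' (how='left') → 5 rows:
   payments   purpose grade  amount
0        29  personal     B    51.0
1       115      auto     B     NaN
2        68      home     A   210.0
3        76  personal     A    51.0
4        53      auto     A     NaN
take 4 rows with smallest payments:
   payments   purpose grade  amount
0        29  personal     B    51.0
4        53      auto     A     NaN
2        68      home     A   210.0
3        76  personal     A    51.0
group by grade, mean of payments:
grade
A    65.666667
B    29.000000
Name: payments, dtype: float64
reset_index():
  grade   payments
0     A  65.666667
1     B  29.000000

94.6666666667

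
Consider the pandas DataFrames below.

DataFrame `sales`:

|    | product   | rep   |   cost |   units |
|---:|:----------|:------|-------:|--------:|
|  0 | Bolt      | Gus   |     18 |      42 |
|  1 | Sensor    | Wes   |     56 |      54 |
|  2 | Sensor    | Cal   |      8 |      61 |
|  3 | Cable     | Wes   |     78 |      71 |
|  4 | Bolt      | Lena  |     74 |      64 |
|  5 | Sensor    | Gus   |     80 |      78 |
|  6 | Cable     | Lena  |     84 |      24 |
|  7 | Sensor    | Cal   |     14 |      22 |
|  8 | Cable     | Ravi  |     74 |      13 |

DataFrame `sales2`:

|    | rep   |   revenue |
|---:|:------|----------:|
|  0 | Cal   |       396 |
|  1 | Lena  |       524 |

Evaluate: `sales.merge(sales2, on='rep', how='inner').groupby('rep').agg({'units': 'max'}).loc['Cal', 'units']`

merge on 'rep' (how='inner') → 4 rows:
  product   rep  cost  units  revenue
0  Sensor   Cal     8     61      396
1    Bolt  Lena    74     64      524
2   Cable  Lena    84     24      524
3  Sensor   Cal    14     22      396
group by rep, max of units:
      units
rep        
Cal      61
Lena     64
The value at row 'Cal', column 'units' is 61.

61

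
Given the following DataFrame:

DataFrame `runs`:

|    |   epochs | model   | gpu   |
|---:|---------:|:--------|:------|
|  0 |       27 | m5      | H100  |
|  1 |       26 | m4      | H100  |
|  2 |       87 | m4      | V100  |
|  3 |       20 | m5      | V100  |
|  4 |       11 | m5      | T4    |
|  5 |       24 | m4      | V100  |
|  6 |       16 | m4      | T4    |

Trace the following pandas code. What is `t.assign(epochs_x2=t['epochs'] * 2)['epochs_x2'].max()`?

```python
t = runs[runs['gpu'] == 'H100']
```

filter rows where gpu == 'H100':
   epochs model   gpu
0      27    m5  H100
1      26    m4  H100
add column epochs_x2 = t['epochs'] * 2:
   epochs model   gpu  epochs_x2
0      27    m5  H100         54
1      26    m4  H100         52
So max() = 54.

54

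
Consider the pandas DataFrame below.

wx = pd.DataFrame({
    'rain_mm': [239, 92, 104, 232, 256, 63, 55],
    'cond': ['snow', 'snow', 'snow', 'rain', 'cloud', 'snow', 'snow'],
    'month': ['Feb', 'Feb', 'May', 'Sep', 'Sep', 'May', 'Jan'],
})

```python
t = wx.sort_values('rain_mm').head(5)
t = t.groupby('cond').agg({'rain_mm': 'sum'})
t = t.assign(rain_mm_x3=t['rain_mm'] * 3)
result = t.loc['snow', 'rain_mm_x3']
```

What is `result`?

sort by rain_mm:
   rain_mm   cond month
6       55   snow   Jan
5       63   snow   May
1       92   snow   Feb
2      104   snow   May
3      232   rain   Sep
0      239   snow   Feb
4      256  cloud   Sep
take first 5 rows:
   rain_mm  cond month
6       55  snow   Jan
5       63  snow   May
1       92  snow   Feb
2      104  snow   May
3      232  rain   Sep
group by cond, sum of rain_mm:
      rain_mm
cond         
rain      232
snow      314
add column rain_mm_x3 = t['rain_mm'] * 3:
      rain_mm  rain_mm_x3
cond                     
rain      232         696
snow      314         942

942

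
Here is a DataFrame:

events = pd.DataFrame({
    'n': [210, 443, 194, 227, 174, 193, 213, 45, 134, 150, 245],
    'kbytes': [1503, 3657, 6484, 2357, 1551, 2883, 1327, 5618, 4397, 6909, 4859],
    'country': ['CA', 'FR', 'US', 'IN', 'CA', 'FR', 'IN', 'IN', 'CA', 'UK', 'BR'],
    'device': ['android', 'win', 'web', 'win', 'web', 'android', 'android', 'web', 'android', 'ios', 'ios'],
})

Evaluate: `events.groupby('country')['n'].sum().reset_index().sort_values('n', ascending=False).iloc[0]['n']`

636

group by country, sum of n:
country
BR    245
CA    518
FR    636
IN    485
UK    150
US    194
Name: n, dtype: int64
reset_index():
  country    n
0      BR  245
1      CA  518
2      FR  636
3      IN  485
4      UK  150
5      US  194
sort by n descending:
  country    n
2      FR  636
1      CA  518
3      IN  485
0      BR  245
5      US  194
4      UK  150
Then the value at position 0, column 'n': 636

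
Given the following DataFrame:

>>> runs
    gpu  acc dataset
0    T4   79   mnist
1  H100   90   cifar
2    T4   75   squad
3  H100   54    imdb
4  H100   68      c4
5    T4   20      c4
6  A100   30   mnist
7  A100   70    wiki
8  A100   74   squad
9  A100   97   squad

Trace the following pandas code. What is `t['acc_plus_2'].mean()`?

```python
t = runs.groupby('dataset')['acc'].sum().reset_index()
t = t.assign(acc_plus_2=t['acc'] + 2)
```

111.5

group by dataset, sum of acc:
dataset
c4        88
cifar     90
imdb      54
mnist    109
squad    246
wiki      70
Name: acc, dtype: int64
reset_index():
  dataset  acc
0      c4   88
1   cifar   90
2    imdb   54
3   mnist  109
4   squad  246
5    wiki   70
add column acc_plus_2 = t['acc'] + 2:
  dataset  acc  acc_plus_2
0      c4   88          90
1   cifar   90          92
2    imdb   54          56
3   mnist  109         111
4   squad  246         248
5    wiki   70          72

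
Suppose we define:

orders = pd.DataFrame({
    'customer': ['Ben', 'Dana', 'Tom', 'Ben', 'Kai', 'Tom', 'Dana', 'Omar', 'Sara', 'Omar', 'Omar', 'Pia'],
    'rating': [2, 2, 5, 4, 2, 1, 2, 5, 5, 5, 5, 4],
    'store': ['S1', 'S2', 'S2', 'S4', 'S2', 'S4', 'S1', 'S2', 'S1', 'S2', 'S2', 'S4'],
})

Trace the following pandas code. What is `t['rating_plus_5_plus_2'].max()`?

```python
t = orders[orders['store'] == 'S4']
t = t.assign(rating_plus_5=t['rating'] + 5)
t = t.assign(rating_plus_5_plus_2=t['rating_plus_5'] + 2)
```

filter rows where store == 'S4':
   customer  rating store
3       Ben       4    S4
5       Tom       1    S4
11      Pia       4    S4
add column rating_plus_5 = t['rating'] + 5:
   customer  rating store  rating_plus_5
3       Ben       4    S4              9
5       Tom       1    S4              6
11      Pia       4    S4              9
add column rating_plus_5_plus_2 = t['rating_plus_5'] + 2:
   customer  rating store  rating_plus_5  rating_plus_5_plus_2
3       Ben       4    S4              9                    11
5       Tom       1    S4              6                     8
11      Pia       4    S4              9                    11
max of column 'rating_plus_5_plus_2' → 11

11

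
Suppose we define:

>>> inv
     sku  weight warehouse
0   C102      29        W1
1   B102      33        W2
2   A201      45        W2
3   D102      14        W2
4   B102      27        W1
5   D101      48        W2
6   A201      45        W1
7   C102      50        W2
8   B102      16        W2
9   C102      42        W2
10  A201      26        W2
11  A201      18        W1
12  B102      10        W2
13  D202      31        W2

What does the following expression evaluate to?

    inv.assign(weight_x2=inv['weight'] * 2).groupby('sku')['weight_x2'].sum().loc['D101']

add column weight_x2 = inv['weight'] * 2:
     sku  weight warehouse  weight_x2
0   C102      29        W1         58
1   B102      33        W2         66
2   A201      45        W2         90
3   D102      14        W2         28
4   B102      27        W1         54
5   D101      48        W2         96
6   A201      45        W1         90
7   C102      50        W2        100
8   B102      16        W2         32
9   C102      42        W2         84
10  A201      26        W2         52
11  A201      18        W1         36
12  B102      10        W2         20
13  D202      31        W2         62
group by sku, sum of weight_x2:
sku
A201    268
B102    172
C102    242
D101     96
D102     28
D202     62
Name: weight_x2, dtype: int64
The value at index 'D101' is 96.

96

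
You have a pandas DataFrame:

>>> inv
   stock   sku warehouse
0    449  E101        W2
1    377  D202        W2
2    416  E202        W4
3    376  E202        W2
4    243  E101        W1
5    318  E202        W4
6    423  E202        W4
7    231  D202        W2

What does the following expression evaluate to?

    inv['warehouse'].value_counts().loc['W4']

3

value_counts of warehouse:
warehouse
W2    4
W4    3
W1    1
Name: count, dtype: int64
Finally, value at index 'W4' = 3.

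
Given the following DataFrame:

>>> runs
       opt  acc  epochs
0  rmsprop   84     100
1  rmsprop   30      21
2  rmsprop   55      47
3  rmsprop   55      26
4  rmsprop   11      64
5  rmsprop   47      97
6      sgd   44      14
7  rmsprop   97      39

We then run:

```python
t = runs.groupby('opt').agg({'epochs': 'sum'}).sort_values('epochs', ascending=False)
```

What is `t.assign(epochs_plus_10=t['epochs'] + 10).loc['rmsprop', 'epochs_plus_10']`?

404

group by opt, sum of epochs:
         epochs
opt            
rmsprop     394
sgd          14
sort by epochs descending:
         epochs
opt            
rmsprop     394
sgd          14
add column epochs_plus_10 = t['epochs'] + 10:
         epochs  epochs_plus_10
opt                            
rmsprop     394             404
sgd          14              24
value at row 'rmsprop', column 'epochs_plus_10' → 404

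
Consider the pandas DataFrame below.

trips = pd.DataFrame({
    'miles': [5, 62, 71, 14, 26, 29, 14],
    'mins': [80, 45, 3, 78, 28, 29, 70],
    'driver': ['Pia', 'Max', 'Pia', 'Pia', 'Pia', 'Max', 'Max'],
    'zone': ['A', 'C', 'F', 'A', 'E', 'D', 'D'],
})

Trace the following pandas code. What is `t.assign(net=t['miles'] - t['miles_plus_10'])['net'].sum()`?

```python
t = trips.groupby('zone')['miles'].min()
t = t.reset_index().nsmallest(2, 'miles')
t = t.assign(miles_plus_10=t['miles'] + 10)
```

-20

group by zone, min of miles:
zone
A     5
C    62
D    14
E    26
F    71
Name: miles, dtype: int64
reset_index():
  zone  miles
0    A      5
1    C     62
2    D     14
3    E     26
4    F     71
take 2 rows with smallest miles:
  zone  miles
0    A      5
2    D     14
add column miles_plus_10 = t['miles'] + 10:
  zone  miles  miles_plus_10
0    A      5             15
2    D     14             24
add column net = t['miles'] - t['miles_plus_10']:
  zone  miles  miles_plus_10  net
0    A      5             15  -10
2    D     14             24  -10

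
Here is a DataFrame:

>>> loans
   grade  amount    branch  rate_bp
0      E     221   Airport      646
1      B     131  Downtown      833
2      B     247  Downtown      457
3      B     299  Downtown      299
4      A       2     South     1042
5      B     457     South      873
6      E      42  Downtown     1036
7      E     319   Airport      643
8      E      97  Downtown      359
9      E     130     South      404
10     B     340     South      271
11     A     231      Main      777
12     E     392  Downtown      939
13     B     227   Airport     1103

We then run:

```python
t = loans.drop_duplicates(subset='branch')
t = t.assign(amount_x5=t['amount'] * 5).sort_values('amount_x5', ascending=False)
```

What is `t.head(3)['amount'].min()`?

131

drop duplicate branch (keep=first):
   grade  amount    branch  rate_bp
0      E     221   Airport      646
1      B     131  Downtown      833
4      A       2     South     1042
11     A     231      Main      777
add column amount_x5 = t['amount'] * 5:
   grade  amount    branch  rate_bp  amount_x5
0      E     221   Airport      646       1105
1      B     131  Downtown      833        655
4      A       2     South     1042         10
11     A     231      Main      777       1155
sort by amount_x5 descending:
   grade  amount    branch  rate_bp  amount_x5
11     A     231      Main      777       1155
0      E     221   Airport      646       1105
1      B     131  Downtown      833        655
4      A       2     South     1042         10
take first 3 rows:
   grade  amount    branch  rate_bp  amount_x5
11     A     231      Main      777       1155
0      E     221   Airport      646       1105
1      B     131  Downtown      833        655
Taking the min of column 'amount' gives 131.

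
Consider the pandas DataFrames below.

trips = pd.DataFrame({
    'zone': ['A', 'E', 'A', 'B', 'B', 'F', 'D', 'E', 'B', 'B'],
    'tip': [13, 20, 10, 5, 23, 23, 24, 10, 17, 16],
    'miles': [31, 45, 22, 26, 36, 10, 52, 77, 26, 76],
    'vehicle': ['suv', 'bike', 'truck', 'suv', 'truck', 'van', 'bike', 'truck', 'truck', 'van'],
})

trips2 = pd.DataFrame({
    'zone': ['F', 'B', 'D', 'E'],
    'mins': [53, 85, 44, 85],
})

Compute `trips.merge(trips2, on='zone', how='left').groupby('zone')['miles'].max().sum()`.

merge on 'zone' (how='left') → 10 rows:
  zone  tip  miles vehicle  mins
0    A   13     31     suv   NaN
1    E   20     45    bike  85.0
2    A   10     22   truck   NaN
3    B    5     26     suv  85.0
4    B   23     36   truck  85.0
5    F   23     10     van  53.0
6    D   24     52    bike  44.0
7    E   10     77   truck  85.0
8    B   17     26   truck  85.0
9    B   16     76     van  85.0
group by zone, max of miles:
zone
A    31
B    76
D    52
E    77
F    10
Name: miles, dtype: int64
Hence 246.

246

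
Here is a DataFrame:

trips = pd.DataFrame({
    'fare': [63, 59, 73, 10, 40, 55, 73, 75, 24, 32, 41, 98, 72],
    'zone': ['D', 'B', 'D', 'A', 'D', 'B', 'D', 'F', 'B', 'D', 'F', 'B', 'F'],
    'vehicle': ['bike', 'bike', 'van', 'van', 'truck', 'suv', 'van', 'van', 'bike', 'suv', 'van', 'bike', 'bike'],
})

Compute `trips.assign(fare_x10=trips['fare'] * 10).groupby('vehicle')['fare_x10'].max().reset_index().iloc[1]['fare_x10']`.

add column fare_x10 = trips['fare'] * 10:
    fare zone vehicle  fare_x10
0     63    D    bike       630
1     59    B    bike       590
2     73    D     van       730
3     10    A     van       100
4     40    D   truck       400
5     55    B     suv       550
6     73    D     van       730
7     75    F     van       750
8     24    B    bike       240
9     32    D     suv       320
10    41    F     van       410
11    98    B    bike       980
12    72    F    bike       720
group by vehicle, max of fare_x10:
vehicle
bike     980
suv      550
truck    400
van      750
Name: fare_x10, dtype: int64
reset_index():
  vehicle  fare_x10
0    bike       980
1     suv       550
2   truck       400
3     van       750
Finally, value at position 1, column 'fare_x10' = 550.

550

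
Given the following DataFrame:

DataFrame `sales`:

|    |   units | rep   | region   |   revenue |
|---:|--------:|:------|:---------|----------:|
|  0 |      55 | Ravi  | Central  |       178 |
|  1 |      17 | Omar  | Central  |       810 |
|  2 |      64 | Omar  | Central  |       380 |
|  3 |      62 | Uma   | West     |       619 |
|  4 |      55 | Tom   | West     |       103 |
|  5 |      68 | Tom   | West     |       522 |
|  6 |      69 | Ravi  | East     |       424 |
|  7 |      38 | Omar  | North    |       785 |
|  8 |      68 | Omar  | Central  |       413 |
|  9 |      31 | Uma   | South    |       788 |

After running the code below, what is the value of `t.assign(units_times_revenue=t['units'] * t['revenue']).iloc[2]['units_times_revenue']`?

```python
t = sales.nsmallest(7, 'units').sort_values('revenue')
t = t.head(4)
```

take 7 rows with smallest units:
   units   rep   region  revenue
1     17  Omar  Central      810
9     31   Uma    South      788
7     38  Omar    North      785
0     55  Ravi  Central      178
4     55   Tom     West      103
3     62   Uma     West      619
2     64  Omar  Central      380
sort by revenue:
   units   rep   region  revenue
4     55   Tom     West      103
0     55  Ravi  Central      178
2     64  Omar  Central      380
3     62   Uma     West      619
7     38  Omar    North      785
9     31   Uma    South      788
1     17  Omar  Central      810
take first 4 rows:
   units   rep   region  revenue
4     55   Tom     West      103
0     55  Ravi  Central      178
2     64  Omar  Central      380
3     62   Uma     West      619
add column units_times_revenue = t['units'] * t['revenue']:
   units   rep   region  revenue  units_times_revenue
4     55   Tom     West      103                 5665
0     55  Ravi  Central      178                 9790
2     64  Omar  Central      380                24320
3     62   Uma     West      619                38378
Reading off the value at position 2, column 'units_times_revenue', we get 24320.

24320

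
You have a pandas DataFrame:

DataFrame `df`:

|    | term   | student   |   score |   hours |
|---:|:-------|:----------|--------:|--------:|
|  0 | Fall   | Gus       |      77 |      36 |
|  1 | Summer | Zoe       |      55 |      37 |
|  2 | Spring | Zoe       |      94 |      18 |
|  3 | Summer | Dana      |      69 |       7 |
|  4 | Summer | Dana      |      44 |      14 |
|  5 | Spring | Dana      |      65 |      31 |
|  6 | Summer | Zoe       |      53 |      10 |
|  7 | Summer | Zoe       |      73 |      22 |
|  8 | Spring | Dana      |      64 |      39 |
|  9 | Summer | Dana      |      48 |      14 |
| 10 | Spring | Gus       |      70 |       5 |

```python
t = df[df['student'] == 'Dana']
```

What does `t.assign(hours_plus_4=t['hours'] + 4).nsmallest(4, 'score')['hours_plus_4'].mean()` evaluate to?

28.5

filter rows where student == 'Dana':
     term student  score  hours
3  Summer    Dana     69      7
4  Summer    Dana     44     14
5  Spring    Dana     65     31
8  Spring    Dana     64     39
9  Summer    Dana     48     14
add column hours_plus_4 = t['hours'] + 4:
     term student  score  hours  hours_plus_4
3  Summer    Dana     69      7            11
4  Summer    Dana     44     14            18
5  Spring    Dana     65     31            35
8  Spring    Dana     64     39            43
9  Summer    Dana     48     14            18
take 4 rows with smallest score:
     term student  score  hours  hours_plus_4
4  Summer    Dana     44     14            18
9  Summer    Dana     48     14            18
8  Spring    Dana     64     39            43
5  Spring    Dana     65     31            35
So mean() = 28.5.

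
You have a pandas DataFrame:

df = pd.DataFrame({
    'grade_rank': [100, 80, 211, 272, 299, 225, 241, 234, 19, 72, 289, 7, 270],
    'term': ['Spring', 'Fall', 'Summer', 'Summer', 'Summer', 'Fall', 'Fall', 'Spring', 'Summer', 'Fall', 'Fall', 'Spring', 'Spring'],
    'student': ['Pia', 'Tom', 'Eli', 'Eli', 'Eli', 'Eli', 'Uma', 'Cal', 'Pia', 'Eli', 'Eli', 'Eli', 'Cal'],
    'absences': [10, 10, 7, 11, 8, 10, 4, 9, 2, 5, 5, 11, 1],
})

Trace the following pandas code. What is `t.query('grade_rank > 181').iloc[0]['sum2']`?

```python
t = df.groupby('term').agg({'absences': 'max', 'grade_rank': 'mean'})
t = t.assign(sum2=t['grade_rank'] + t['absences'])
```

191.4

group by term: max(absences), mean(grade_rank):
        absences  grade_rank
term                        
Fall          10      181.40
Spring        11      152.75
Summer        11      200.25
add column sum2 = t['grade_rank'] + t['absences']:
        absences  grade_rank    sum2
term                                
Fall          10      181.40  191.40
Spring        11      152.75  163.75
Summer        11      200.25  211.25
filter rows where grade_rank > 181:
        absences  grade_rank    sum2
term                                
Fall          10      181.40  191.40
Summer        11      200.25  211.25
Hence 191.4.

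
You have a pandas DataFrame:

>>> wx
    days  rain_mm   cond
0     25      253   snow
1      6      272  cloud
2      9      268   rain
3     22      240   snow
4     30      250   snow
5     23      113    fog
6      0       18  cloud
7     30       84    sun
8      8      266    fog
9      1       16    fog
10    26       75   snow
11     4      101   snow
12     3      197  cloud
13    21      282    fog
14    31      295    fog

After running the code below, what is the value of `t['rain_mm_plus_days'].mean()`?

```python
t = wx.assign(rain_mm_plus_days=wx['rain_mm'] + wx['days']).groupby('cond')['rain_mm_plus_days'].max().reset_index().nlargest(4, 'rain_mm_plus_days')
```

add column rain_mm_plus_days = wx['rain_mm'] + wx['days']:
    days  rain_mm   cond  rain_mm_plus_days
0     25      253   snow                278
1      6      272  cloud                278
2      9      268   rain                277
3     22      240   snow                262
4     30      250   snow                280
5     23      113    fog                136
6      0       18  cloud                 18
7     30       84    sun                114
8      8      266    fog                274
9      1       16    fog                 17
10    26       75   snow                101
11     4      101   snow                105
12     3      197  cloud                200
13    21      282    fog                303
14    31      295    fog                326
group by cond, max of rain_mm_plus_days:
cond
cloud    278
fog      326
rain     277
snow     280
sun      114
Name: rain_mm_plus_days, dtype: int64
reset_index():
    cond  rain_mm_plus_days
0  cloud                278
1    fog                326
2   rain                277
3   snow                280
4    sun                114
take 4 rows with largest rain_mm_plus_days:
    cond  rain_mm_plus_days
1    fog                326
3   snow                280
0  cloud                278
2   rain                277
mean of column 'rain_mm_plus_days' → 290.25

290.25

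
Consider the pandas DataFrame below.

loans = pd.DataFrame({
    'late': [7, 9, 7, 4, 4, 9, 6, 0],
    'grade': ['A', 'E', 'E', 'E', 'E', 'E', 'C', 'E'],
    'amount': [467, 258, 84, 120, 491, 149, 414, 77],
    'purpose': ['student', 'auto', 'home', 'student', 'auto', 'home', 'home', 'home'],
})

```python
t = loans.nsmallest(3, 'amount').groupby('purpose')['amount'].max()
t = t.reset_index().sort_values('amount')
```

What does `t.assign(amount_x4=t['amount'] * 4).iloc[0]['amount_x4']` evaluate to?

336

take 3 rows with smallest amount:
   late grade  amount  purpose
7     0     E      77     home
2     7     E      84     home
3     4     E     120  student
group by purpose, max of amount:
purpose
home        84
student    120
Name: amount, dtype: int64
reset_index():
   purpose  amount
0     home      84
1  student     120
sort by amount:
   purpose  amount
0     home      84
1  student     120
add column amount_x4 = t['amount'] * 4:
   purpose  amount  amount_x4
0     home      84        336
1  student     120        480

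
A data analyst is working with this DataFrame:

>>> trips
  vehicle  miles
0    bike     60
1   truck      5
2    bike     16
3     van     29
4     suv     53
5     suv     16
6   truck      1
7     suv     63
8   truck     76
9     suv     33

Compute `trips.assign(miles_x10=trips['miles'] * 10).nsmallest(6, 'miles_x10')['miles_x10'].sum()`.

1000

add column miles_x10 = trips['miles'] * 10:
  vehicle  miles  miles_x10
0    bike     60        600
1   truck      5         50
2    bike     16        160
3     van     29        290
4     suv     53        530
5     suv     16        160
6   truck      1         10
7     suv     63        630
8   truck     76        760
9     suv     33        330
take 6 rows with smallest miles_x10:
  vehicle  miles  miles_x10
6   truck      1         10
1   truck      5         50
2    bike     16        160
5     suv     16        160
3     van     29        290
9     suv     33        330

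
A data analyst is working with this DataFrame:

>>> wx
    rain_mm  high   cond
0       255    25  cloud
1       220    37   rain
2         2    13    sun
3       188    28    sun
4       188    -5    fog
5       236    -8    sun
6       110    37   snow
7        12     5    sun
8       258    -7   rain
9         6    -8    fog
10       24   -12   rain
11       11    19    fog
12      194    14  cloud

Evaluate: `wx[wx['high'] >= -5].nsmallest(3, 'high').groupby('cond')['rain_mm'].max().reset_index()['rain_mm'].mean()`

100.0

filter rows where high >= -5:
    rain_mm  high   cond
0       255    25  cloud
1       220    37   rain
2         2    13    sun
3       188    28    sun
4       188    -5    fog
6       110    37   snow
7        12     5    sun
11       11    19    fog
12      194    14  cloud
take 3 rows with smallest high:
   rain_mm  high cond
4      188    -5  fog
7       12     5  sun
2        2    13  sun
group by cond, max of rain_mm:
cond
fog    188
sun     12
Name: rain_mm, dtype: int64
reset_index():
  cond  rain_mm
0  fog      188
1  sun       12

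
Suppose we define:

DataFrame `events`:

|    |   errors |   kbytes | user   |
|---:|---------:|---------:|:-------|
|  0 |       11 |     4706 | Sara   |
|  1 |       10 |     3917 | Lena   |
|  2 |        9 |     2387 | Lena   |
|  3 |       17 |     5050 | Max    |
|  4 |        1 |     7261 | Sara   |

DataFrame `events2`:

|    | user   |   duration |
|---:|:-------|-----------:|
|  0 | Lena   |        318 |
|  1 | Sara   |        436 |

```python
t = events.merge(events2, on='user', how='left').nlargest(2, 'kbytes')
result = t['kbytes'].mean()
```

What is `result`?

6155.5

merge on 'user' (how='left') → 5 rows:
   errors  kbytes  user  duration
0      11    4706  Sara     436.0
1      10    3917  Lena     318.0
2       9    2387  Lena     318.0
3      17    5050   Max       NaN
4       1    7261  Sara     436.0
take 2 rows with largest kbytes:
   errors  kbytes  user  duration
4       1    7261  Sara     436.0
3      17    5050   Max       NaN
Hence 6155.5.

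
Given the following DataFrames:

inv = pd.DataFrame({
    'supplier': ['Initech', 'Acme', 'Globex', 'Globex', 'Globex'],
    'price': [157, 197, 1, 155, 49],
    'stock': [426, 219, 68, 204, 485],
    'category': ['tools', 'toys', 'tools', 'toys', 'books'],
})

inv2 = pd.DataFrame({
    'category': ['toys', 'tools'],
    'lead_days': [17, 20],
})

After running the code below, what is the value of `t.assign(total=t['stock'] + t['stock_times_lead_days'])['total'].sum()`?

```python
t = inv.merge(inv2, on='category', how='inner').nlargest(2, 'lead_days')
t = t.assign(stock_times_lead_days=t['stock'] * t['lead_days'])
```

merge on 'category' (how='inner') → 4 rows:
  supplier  price  stock category  lead_days
0  Initech    157    426    tools         20
1     Acme    197    219     toys         17
2   Globex      1     68    tools         20
3   Globex    155    204     toys         17
take 2 rows with largest lead_days:
  supplier  price  stock category  lead_days
0  Initech    157    426    tools         20
2   Globex      1     68    tools         20
add column stock_times_lead_days = t['stock'] * t['lead_days']:
  supplier  price  stock category  lead_days  stock_times_lead_days
0  Initech    157    426    tools         20                   8520
2   Globex      1     68    tools         20                   1360
add column total = t['stock'] + t['stock_times_lead_days']:
  supplier  price  stock category  lead_days  stock_times_lead_days  total
0  Initech    157    426    tools         20                   8520   8946
2   Globex      1     68    tools         20                   1360   1428
Finally, sum of column 'total' = 10374.

10374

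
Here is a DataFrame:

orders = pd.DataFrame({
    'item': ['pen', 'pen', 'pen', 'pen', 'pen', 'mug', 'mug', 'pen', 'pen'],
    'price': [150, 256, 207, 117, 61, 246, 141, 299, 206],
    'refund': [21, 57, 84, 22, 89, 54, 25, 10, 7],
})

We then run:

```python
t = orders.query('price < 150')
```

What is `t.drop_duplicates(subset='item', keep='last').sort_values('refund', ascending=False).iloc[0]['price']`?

61

filter rows where price < 150:
  item  price  refund
3  pen    117      22
4  pen     61      89
6  mug    141      25
drop duplicate item (keep=last):
  item  price  refund
4  pen     61      89
6  mug    141      25
sort by refund descending:
  item  price  refund
4  pen     61      89
6  mug    141      25
Finally, value at position 0, column 'price' = 61.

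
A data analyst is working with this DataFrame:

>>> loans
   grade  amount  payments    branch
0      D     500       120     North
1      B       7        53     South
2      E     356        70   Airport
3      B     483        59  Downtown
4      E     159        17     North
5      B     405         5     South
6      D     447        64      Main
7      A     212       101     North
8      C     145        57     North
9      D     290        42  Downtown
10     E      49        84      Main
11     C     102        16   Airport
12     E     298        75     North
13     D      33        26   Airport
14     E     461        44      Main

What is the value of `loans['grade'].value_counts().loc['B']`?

3

value_counts of grade:
grade
E    5
D    4
B    3
C    2
A    1
Name: count, dtype: int64
Reading off the value at index 'B', we get 3.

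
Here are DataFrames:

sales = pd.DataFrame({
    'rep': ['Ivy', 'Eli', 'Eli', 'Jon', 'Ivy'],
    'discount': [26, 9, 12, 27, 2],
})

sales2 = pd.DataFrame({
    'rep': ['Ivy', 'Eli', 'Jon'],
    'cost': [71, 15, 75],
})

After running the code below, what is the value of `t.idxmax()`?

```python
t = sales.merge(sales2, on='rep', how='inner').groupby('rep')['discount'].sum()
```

merge on 'rep' (how='inner') → 5 rows:
   rep  discount  cost
0  Ivy        26    71
1  Eli         9    15
2  Eli        12    15
3  Jon        27    75
4  Ivy         2    71
group by rep, sum of discount:
rep
Eli    21
Ivy    28
Jon    27
Name: discount, dtype: int64

Ivy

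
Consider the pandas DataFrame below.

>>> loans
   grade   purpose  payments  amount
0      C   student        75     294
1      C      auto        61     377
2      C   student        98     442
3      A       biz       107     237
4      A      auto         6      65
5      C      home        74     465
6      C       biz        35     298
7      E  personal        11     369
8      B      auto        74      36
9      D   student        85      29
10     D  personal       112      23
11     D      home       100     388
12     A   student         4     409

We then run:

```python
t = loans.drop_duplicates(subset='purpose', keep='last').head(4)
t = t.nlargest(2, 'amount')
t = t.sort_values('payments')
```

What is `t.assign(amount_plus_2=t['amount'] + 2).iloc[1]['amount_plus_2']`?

390

drop duplicate purpose (keep=last):
   grade   purpose  payments  amount
6      C       biz        35     298
8      B      auto        74      36
10     D  personal       112      23
11     D      home       100     388
12     A   student         4     409
take first 4 rows:
   grade   purpose  payments  amount
6      C       biz        35     298
8      B      auto        74      36
10     D  personal       112      23
11     D      home       100     388
take 2 rows with largest amount:
   grade purpose  payments  amount
11     D    home       100     388
6      C     biz        35     298
sort by payments:
   grade purpose  payments  amount
6      C     biz        35     298
11     D    home       100     388
add column amount_plus_2 = t['amount'] + 2:
   grade purpose  payments  amount  amount_plus_2
6      C     biz        35     298            300
11     D    home       100     388            390
Finally, value at position 1, column 'amount_plus_2' = 390.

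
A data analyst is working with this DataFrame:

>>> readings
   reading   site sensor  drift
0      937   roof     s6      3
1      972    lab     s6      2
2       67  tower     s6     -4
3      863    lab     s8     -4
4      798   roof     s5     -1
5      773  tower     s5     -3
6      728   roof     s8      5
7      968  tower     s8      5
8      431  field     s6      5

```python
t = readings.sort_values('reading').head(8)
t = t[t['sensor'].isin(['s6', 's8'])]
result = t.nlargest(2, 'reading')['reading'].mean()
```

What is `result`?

sort by reading:
   reading   site sensor  drift
2       67  tower     s6     -4
8      431  field     s6      5
6      728   roof     s8      5
5      773  tower     s5     -3
4      798   roof     s5     -1
3      863    lab     s8     -4
0      937   roof     s6      3
7      968  tower     s8      5
1      972    lab     s6      2
take first 8 rows:
   reading   site sensor  drift
2       67  tower     s6     -4
8      431  field     s6      5
6      728   roof     s8      5
5      773  tower     s5     -3
4      798   roof     s5     -1
3      863    lab     s8     -4
0      937   roof     s6      3
7      968  tower     s8      5
filter rows where sensor in ['s6', 's8']:
   reading   site sensor  drift
2       67  tower     s6     -4
8      431  field     s6      5
6      728   roof     s8      5
3      863    lab     s8     -4
0      937   roof     s6      3
7      968  tower     s8      5
take 2 rows with largest reading:
   reading   site sensor  drift
7      968  tower     s8      5
0      937   roof     s6      3

952.5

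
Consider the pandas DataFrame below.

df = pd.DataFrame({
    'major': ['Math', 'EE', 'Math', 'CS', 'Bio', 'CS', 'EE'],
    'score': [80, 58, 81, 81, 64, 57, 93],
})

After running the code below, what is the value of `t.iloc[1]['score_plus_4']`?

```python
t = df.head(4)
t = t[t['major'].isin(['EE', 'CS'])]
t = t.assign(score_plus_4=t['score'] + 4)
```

take first 4 rows:
  major  score
0  Math     80
1    EE     58
2  Math     81
3    CS     81
filter rows where major in ['EE', 'CS']:
  major  score
1    EE     58
3    CS     81
add column score_plus_4 = t['score'] + 4:
  major  score  score_plus_4
1    EE     58            62
3    CS     81            85
value at position 1, column 'score_plus_4' → 85

85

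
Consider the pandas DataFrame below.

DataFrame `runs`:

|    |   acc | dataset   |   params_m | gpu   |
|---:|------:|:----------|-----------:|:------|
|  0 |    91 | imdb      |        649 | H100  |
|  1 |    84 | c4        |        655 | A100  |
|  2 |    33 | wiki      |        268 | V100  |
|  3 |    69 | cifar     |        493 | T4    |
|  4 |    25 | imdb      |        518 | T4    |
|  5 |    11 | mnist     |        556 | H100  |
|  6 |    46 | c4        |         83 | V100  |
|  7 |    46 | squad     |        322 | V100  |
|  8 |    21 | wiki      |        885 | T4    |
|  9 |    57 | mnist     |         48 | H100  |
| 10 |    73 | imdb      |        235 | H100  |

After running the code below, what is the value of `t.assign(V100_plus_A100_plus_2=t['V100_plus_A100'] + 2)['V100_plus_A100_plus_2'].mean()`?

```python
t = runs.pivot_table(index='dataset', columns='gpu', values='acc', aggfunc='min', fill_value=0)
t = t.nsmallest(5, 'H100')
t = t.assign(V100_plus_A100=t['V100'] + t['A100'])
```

pivot: rows=dataset, cols=gpu, min(acc):
gpu      A100  H100  T4  V100
dataset                      
c4         84     0   0    46
cifar       0     0  69     0
imdb        0    73  25     0
mnist       0    11   0     0
squad       0     0   0    46
wiki        0     0  21    33
take 5 rows with smallest H100:
gpu      A100  H100  T4  V100
dataset                      
c4         84     0   0    46
cifar       0     0  69     0
squad       0     0   0    46
wiki        0     0  21    33
mnist       0    11   0     0
add column V100_plus_A100 = t['V100'] + t['A100']:
gpu      A100  H100  T4  V100  V100_plus_A100
dataset                                      
c4         84     0   0    46             130
cifar       0     0  69     0               0
squad       0     0   0    46              46
wiki        0     0  21    33              33
mnist       0    11   0     0               0
add column V100_plus_A100_plus_2 = t['V100_plus_A100'] + 2:
gpu      A100  H100  T4  V100  V100_plus_A100  V100_plus_A100_plus_2
dataset                                                             
c4         84     0   0    46             130                    132
cifar       0     0  69     0               0                      2
squad       0     0   0    46              46                     48
wiki        0     0  21    33              33                     35
mnist       0    11   0     0               0                      2
Taking the mean of column 'V100_plus_A100_plus_2' gives 43.8.

43.8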